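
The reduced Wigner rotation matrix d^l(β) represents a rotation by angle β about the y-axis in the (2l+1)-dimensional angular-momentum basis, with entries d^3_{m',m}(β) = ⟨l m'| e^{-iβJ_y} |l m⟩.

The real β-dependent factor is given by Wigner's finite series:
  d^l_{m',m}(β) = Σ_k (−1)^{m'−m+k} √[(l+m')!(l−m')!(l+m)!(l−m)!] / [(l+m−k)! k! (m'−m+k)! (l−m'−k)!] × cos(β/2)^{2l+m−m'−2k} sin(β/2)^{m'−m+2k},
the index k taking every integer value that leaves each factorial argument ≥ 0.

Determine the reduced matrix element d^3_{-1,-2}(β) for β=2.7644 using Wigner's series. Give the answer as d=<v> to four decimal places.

d=0.0388

d^3_{-1,-2}(β=2.7644) via Wigner's sum:
Half-angle: c=0.187480, s=0.982268. N=√(2·24·1·120)=75.894664
The bounds max(0,m−m')=0 and min(l+m,l−m')=1 give 2 terms
  k=0: (−1)^1·75.8947/(24)·0.1875^5·0.9823^1 = -0.000719
  k=1: (−1)^2·75.8947/(12)·0.1875^3·0.9823^3 = +0.039499
d^3_{-1,-2}(2.7644) = -0.000719 +0.039499 = +0.038780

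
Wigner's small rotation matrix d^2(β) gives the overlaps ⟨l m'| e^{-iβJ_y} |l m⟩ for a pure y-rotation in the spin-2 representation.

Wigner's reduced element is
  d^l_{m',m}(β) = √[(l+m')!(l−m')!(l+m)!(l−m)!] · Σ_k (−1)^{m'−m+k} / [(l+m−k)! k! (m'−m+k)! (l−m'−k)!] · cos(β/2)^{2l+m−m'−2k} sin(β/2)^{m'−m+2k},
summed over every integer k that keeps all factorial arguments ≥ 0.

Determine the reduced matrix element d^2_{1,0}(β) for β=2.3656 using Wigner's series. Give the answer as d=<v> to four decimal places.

d=0.6123

d^2_{1,0}(β=2.3656) via Wigner's sum:
With c≡cos(β/2)=0.378334 and s≡sin(β/2)=0.925669, N=[6·1·2·2]^{1/2}=4.898979
The bounds max(0,m−m')=0 and min(l+m,l−m')=1 give 2 terms
  k=0: (−1)^1·4.8990/(2)·0.3783^3·0.9257^1 = -0.122789
  k=1: (−1)^2·4.8990/(2)·0.3783^1·0.9257^3 = +0.735053
d^2_{1,0}(2.3656) = -0.122789 +0.735053 = +0.612264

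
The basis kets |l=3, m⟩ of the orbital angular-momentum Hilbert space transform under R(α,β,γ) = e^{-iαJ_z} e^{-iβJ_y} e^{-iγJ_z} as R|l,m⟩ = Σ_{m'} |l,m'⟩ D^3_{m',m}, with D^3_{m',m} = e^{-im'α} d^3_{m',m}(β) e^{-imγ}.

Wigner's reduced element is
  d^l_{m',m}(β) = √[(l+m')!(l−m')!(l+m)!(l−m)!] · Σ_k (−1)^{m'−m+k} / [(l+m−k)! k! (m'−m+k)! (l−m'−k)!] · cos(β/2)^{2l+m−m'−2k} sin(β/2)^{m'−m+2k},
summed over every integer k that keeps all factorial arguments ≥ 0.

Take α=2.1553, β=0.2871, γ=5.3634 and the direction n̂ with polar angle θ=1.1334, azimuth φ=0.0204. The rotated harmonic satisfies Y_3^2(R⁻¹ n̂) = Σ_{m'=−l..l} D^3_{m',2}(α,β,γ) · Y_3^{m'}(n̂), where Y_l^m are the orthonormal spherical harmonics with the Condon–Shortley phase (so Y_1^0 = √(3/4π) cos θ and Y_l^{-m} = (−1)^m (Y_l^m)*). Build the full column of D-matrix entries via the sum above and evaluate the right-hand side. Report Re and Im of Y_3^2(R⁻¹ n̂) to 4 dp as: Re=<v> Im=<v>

Need the full column D^3_{m',2} for m'=−3..3 at α=2.1553, β=0.2871, γ=5.3634.
cos(β/2)=0.989714, sin(β/2)=0.143057
d^3_{-3,2}: single k=5 term ⇒ +0.000145;  D = -0.000063+0.000131i
d^3_{-2,2}: k∈[4..5] ⇒ +0.002051 -0.000009 = +0.002043;  D = +0.002025-0.000271i
d^3_{-1,2}: k∈[3..4] ⇒ +0.017951 -0.000188 = +0.017764;  D = -0.011680-0.013384i
d^3_{0,2}: k∈[2..3] ⇒ +0.107553 -0.002247 = +0.105306;  D = -0.027964+0.101525i
d^3_{1,2}: k∈[1..2] ⇒ +0.429596 -0.017951 = +0.411645;  D = +0.391297-0.127820i
d^3_{2,2}: k∈[0..1] ⇒ +0.939852 -0.098182 = +0.841670;  D = -0.659425-0.523037i
d^3_{3,2}: single k=0 term ⇒ -0.332763;  D = +0.028602-0.331532i
Y_3^{m'}(θ=1.1334,φ=0.0204) and Σ D·Y over m':
  (-0.0001+0.0001i)·(+0.3096-0.0190i)  (+0.0020-0.0003i)·(+0.3549-0.0145i)  (-0.0117-0.0134i)·(-0.0301+0.0006i)  (-0.0280+0.1015i)·(-0.3324+0.0000i)  (+0.3913-0.1278i)·(+0.0301+0.0006i)  (-0.6594-0.5230i)·(+0.3549+0.0145i)  (+0.0286-0.3315i)·(-0.3096-0.0190i)
Y_3^2(R⁻¹ n̂) = -0.219397-0.130155i

Re=-0.2194 Im=-0.1302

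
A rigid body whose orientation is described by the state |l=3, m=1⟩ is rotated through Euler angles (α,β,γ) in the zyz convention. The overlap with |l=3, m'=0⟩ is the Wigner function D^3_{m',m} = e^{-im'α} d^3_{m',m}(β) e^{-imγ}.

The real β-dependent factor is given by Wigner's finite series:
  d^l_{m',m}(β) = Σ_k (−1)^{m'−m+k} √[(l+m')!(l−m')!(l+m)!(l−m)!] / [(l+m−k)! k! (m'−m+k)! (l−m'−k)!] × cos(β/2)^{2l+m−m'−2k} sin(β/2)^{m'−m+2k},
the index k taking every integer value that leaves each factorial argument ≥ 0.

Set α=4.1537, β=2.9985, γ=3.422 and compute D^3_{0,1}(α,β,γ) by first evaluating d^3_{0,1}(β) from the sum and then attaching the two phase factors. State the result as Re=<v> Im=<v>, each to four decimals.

Split into d^3_{0,1}(β=2.9985) × two z-phases.
c=cos(2.9985/2)=0.071485, s=sin(2.9985/2)=0.997442; N=√[6·6·24·2]=41.569219
k∈{1,2,3} keeps every argument non-negative
  k=1: (−1)^0·41.5692/(12)·0.0715^5·0.9974^1 = +0.000006
  k=2: (−1)^1·41.5692/(4)·0.0715^3·0.9974^3 = -0.003767
  k=3: (−1)^2·41.5692/(12)·0.0715^1·0.9974^5 = +0.244481
d^3_{0,1}(2.9985) = +0.000006 -0.003767 +0.244481 = +0.240720
Phases: e^{-i·(0)·4.1537}=+1.000000+0.000000i, e^{-i·(1)·3.422}=-0.960943+0.276747i ⇒ D=-0.231318+0.066619i

Re=-0.2313 Im=0.0666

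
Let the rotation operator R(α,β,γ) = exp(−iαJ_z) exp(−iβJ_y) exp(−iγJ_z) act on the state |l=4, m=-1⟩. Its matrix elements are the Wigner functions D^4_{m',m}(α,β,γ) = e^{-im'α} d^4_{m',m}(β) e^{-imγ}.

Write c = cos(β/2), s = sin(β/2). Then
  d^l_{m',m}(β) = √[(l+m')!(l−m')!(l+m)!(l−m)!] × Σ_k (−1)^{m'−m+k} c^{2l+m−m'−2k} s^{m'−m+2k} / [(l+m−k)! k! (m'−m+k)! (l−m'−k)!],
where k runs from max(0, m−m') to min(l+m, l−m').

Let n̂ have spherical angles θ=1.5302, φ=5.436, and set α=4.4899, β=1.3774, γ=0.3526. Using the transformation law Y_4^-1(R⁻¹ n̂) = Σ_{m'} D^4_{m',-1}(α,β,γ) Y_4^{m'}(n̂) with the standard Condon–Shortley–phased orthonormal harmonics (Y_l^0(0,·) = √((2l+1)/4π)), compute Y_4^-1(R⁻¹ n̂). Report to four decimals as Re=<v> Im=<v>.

Re=-0.0607 Im=0.1284

Need the full column D^4_{m',-1} for m'=−4..4 at α=4.4899, β=1.3774, γ=0.3526.
cos(β/2)=0.772073, sin(β/2)=0.635534
d^4_{-4,-1}: single k=3 term ⇒ +0.526989;  D = +0.452718-0.269748i
d^4_{-3,-1}: k∈[2..3] ⇒ +0.679044 -0.766845 = -0.087801;  D = -0.027191-0.083485i
d^4_{-2,-1}: k∈[1..3] ⇒ +0.440944 -1.493874 +0.674814 = -0.378117;  D = +0.376505-0.034880i
d^4_{-1,-1}: k∈[0..3] ⇒ +0.126260 -1.283272 +1.739040 -0.392780 = +0.189249;  D = +0.024554-0.187649i
d^4_{0,-1}: k∈[0..3] ⇒ -0.464795 +1.889618 -1.280369 +0.144592 = +0.289046;  D = +0.271264+0.099819i
d^4_{1,-1}: k∈[0..3] ⇒ +0.855514 -1.739040 +0.589170 -0.026614 = -0.320970;  D = +0.174578-0.269340i
d^4_{2,-1}: k∈[0..2] ⇒ -0.995916 +1.012221 -0.137172 = -0.120868;  D = +0.084419+0.086501i
d^4_{3,-1}: k∈[0..1] ⇒ +0.766845 -0.311759 = +0.455085;  D = +0.387798-0.238150i
d^4_{4,-1}: single k=0 term ⇒ -0.357078;  D = -0.115114-0.338014i
Y_4^{m'}(θ=1.5302,φ=5.436) and Σ D·Y over m':
  (+0.4527-0.2697i)·(-0.4277-0.1079i)  (-0.0272-0.0835i)·(-0.0418+0.0286i)  (+0.3765-0.0349i)·(+0.0407-0.3276i)  (+0.0246-0.1876i)·(-0.0380-0.0430i)  (+0.2713+0.0998i)·(+0.3121+0.0000i)  (+0.1746-0.2693i)·(+0.0380-0.0430i)  (+0.0844+0.0865i)·(+0.0407+0.3276i)  (+0.3878-0.2382i)·(+0.0418+0.0286i)  (-0.1151-0.3380i)·(-0.4277+0.1079i)
Y_4^-1(R⁻¹ n̂) = -0.060737+0.128414i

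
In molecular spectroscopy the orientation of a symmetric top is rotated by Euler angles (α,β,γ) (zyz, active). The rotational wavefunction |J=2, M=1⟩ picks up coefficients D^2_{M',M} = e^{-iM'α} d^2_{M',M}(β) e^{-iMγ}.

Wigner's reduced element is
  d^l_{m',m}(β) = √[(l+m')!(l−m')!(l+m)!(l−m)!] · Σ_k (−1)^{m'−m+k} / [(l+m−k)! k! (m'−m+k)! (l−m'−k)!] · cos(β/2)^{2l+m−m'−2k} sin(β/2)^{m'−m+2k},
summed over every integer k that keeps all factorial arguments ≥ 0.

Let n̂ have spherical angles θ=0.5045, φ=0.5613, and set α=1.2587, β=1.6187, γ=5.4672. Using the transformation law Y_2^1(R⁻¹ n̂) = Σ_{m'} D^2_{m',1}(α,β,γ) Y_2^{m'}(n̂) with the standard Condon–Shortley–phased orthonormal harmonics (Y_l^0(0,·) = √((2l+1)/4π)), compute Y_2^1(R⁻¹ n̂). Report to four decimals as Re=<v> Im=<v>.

Need the full column D^2_{m',1} for m'=−2..2 at α=1.2587, β=1.6187, γ=5.4672.
cos(β/2)=0.689969, sin(β/2)=0.723839
d^2_{-2,1}: single k=3 term ⇒ +0.523342;  D = -0.513746-0.099759i
d^2_{-1,1}: k∈[2..3] ⇒ +0.748280 -0.274516 = +0.473764;  D = -0.228750+0.414881i
d^2_{0,1}: k∈[1..2] ⇒ +0.582380 -0.640960 = -0.058580;  D = -0.040136-0.042670i
d^2_{1,1}: k∈[0..1] ⇒ +0.226631 -0.748280 = -0.521650;  D = -0.471358+0.223472i
d^2_{2,1}: single k=0 term ⇒ -0.475511;  D = +0.061934+0.471461i
Y_2^{m'}(θ=0.5045,φ=0.5613) and Σ D·Y over m':
  (-0.5137-0.0998i)·(+0.0391-0.0813i)  (-0.2287+0.4149i)·(+0.2767-0.1740i)  (-0.0401-0.0427i)·(+0.4097+0.0000i)  (-0.4714+0.2235i)·(-0.2767-0.1740i)  (+0.0619+0.4715i)·(+0.0391+0.0813i)
Y_2^1(R⁻¹ n̂) = +0.097642+0.218674i

Re=0.0976 Im=0.2187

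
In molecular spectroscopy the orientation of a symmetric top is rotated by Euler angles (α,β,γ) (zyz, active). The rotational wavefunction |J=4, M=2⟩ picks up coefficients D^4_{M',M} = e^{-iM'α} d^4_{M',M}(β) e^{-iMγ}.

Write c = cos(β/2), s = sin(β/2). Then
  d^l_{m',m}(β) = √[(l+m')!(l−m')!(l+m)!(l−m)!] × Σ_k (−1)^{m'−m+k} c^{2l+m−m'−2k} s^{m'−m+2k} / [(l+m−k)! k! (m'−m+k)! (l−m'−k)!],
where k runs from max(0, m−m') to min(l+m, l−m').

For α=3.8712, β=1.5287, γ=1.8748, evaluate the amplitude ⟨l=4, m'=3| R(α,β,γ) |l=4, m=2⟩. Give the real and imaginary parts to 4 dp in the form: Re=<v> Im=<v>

D^4_{3,2}(3.8712,1.5287,1.8748) = e^{-i·3·3.8712}·d^4_{3,2}(1.5287)·e^{-i·2·1.8748}. Compute d first:
Half-angle: c=0.721832, s=0.692068. N=√(5040·1·720·2)=2693.993318
k∈{0,1} keeps every argument non-negative
  k=0: (−1)^1·2693.9933/(720)·0.7218^7·0.6921^1 = -0.264403
  k=1: (−1)^2·2693.9933/(240)·0.7218^5·0.6921^3 = +0.729144
d^4_{3,2}(1.5287) = -0.264403 +0.729144 = +0.464740
D = (+0.579427+0.815024i)·(+0.464740)·(-0.820788+0.571233i) = -0.437393-0.157070i

Re=-0.4374 Im=-0.1571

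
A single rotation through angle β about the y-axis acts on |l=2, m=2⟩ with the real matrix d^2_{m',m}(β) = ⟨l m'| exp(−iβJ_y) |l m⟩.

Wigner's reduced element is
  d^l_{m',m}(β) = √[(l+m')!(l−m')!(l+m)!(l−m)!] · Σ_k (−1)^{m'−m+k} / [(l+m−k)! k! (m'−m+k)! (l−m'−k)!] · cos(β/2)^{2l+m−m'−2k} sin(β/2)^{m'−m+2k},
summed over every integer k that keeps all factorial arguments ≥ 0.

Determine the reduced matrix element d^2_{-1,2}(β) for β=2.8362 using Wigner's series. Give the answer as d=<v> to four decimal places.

d=0.2937

d^2_{-1,2}(β=2.8362) via Wigner's sum:
With c≡cos(β/2)=0.152104 and s≡sin(β/2)=0.988365, N=[1·6·24·1]^{1/2}=12.000000
k∈{3} keeps every argument non-negative
  k=3: (−1)^0·12.0000/(6)·0.1521^1·0.9884^3 = +0.293712
d^2_{-1,2}(2.8362) = +0.293712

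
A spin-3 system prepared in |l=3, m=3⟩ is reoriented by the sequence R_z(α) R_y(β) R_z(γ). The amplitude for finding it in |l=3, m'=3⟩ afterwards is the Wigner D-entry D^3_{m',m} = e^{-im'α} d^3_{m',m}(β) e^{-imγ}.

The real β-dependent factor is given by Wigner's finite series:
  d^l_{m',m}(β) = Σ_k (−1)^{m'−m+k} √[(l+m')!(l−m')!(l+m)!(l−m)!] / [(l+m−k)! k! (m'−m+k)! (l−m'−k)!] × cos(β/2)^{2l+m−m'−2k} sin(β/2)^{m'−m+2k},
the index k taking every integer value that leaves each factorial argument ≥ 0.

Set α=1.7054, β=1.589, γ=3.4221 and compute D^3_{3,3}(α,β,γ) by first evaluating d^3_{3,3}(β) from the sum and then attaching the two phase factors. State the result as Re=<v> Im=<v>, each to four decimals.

Re=-0.1121 Im=-0.0378

D^3_{3,3}(1.7054,1.589,3.4221) = e^{-i·3·1.7054}·d^3_{3,3}(1.589)·e^{-i·3·3.4221}. Compute d first:
c=cos(1.589/2)=0.700642, s=sin(1.589/2)=0.713513; N=√[720·1·720·1]=720.000000
k∈{0} keeps every argument non-negative
  k=0: (−1)^0·720.0000/(720)·0.7006^6·0.7135^0 = +0.118297
d^3_{3,3}(1.589) = +0.118297
D = (+0.392926+0.919570i)·(+0.118297)·(-0.666329+0.745658i) = -0.112087-0.037825i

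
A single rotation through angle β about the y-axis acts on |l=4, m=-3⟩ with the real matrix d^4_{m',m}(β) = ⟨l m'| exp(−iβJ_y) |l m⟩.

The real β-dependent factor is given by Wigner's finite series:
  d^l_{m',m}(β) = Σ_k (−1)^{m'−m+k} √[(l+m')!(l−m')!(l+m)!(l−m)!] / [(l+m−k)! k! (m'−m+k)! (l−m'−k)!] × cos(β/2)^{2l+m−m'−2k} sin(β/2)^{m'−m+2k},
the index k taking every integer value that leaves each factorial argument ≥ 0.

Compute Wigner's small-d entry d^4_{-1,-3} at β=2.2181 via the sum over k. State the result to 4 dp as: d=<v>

d=-0.2851

d^4_{-1,-3}(β=2.2181) via Wigner's sum:
With c≡cos(β/2)=0.445512 and s≡sin(β/2)=0.895276, N=[6·120·1·5040]^{1/2}=1904.940944
k: max(0,(-3)−(-1))=0 … min(4+(-3),4−(-1))=1
  k=0: (−1)^2·1904.9409/(240)·0.4455^6·0.8953^2 = +0.049744
  k=1: (−1)^3·1904.9409/(144)·0.4455^4·0.8953^4 = -0.334800
d^4_{-1,-3}(2.2181) = +0.049744 -0.334800 = -0.285056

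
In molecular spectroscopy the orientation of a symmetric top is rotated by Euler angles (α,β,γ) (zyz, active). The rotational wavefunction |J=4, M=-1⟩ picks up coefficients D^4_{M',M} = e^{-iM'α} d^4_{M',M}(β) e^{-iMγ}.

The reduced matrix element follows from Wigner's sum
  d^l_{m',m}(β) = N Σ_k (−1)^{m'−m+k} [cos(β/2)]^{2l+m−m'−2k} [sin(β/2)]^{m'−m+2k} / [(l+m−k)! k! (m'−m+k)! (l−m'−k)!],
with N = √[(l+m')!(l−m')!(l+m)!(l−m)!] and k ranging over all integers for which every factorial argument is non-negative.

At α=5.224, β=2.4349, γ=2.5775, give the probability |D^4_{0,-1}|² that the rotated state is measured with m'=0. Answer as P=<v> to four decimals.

P=0.0838

Split into d^4_{0,-1}(β=2.4349) × two z-phases.
c=cos(2.4349/2)=0.346039, s=sin(2.4349/2)=0.938220; N=√[24·24·6·120]=643.987578
Admissible k: 0..3 (factorial args all ≥0)
  k=0: (−1)^1·643.9876/(144)·0.3460^7·0.9382^1 = -0.002493
  k=1: (−1)^2·643.9876/(24)·0.3460^5·0.9382^3 = +0.109953
  k=2: (−1)^3·643.9876/(24)·0.3460^3·0.9382^5 = -0.808288
  k=3: (−1)^4·643.9876/(144)·0.3460^1·0.9382^7 = +0.990315
d^4_{0,-1}(2.4349) = -0.002493 +0.109953 -0.808288 +0.990315 = +0.289487
|D^4_{0,-1}|² = |d^4_{0,-1}(β)|² = (+0.289487)² = 0.083803 (the z-rotation phases have unit modulus)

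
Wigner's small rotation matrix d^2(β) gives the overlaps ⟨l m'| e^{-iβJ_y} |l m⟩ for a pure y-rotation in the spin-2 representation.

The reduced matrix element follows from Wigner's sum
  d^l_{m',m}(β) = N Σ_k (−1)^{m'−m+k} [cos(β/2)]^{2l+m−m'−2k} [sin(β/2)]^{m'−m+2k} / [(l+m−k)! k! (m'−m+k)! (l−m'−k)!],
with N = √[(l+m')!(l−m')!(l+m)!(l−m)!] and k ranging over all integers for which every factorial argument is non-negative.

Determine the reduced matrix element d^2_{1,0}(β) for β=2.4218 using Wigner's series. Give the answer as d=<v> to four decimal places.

d=0.6071

d^2_{1,0}(β=2.4218) via Wigner's sum:
With c≡cos(β/2)=0.352177 and s≡sin(β/2)=0.935933, N=[6·1·2·2]^{1/2}=4.898979
k∈{0,1} keeps every argument non-negative
  k=0: (−1)^1·4.8990/(2)·0.3522^3·0.9359^1 = -0.100139
  k=1: (−1)^2·4.8990/(2)·0.3522^1·0.9359^3 = +0.707248
d^2_{1,0}(2.4218) = -0.100139 +0.707248 = +0.607109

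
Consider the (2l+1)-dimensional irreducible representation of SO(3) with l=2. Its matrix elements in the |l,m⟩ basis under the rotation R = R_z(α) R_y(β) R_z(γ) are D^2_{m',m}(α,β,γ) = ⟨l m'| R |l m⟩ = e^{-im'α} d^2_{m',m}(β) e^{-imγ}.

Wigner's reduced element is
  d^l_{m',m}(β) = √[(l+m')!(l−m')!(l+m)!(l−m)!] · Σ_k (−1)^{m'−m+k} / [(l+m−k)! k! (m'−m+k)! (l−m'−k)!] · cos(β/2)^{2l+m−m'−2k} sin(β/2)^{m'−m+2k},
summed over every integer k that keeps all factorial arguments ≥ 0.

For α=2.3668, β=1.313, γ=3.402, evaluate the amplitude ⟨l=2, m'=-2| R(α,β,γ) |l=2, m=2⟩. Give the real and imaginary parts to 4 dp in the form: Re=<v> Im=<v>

D^2_{-2,2}(2.3668,1.313,3.402) = e^{-i·-2·2.3668}·d^2_{-2,2}(1.313)·e^{-i·2·3.402}. Compute d first:
c=cos(1.313/2)=0.792133, s=sin(1.313/2)=0.610348; N=√[1·24·24·1]=24.000000
Admissible k: 4..4 (factorial args all ≥0)
  k=4: (−1)^0·24.0000/(24)·0.7921^0·0.6103^4 = +0.138775
d^2_{-2,2}(1.313) = +0.138775
D = (+0.021209-0.999775i)·(+0.138775)·(+0.867414-0.497587i) = -0.066484-0.121813i

Re=-0.0665 Im=-0.1218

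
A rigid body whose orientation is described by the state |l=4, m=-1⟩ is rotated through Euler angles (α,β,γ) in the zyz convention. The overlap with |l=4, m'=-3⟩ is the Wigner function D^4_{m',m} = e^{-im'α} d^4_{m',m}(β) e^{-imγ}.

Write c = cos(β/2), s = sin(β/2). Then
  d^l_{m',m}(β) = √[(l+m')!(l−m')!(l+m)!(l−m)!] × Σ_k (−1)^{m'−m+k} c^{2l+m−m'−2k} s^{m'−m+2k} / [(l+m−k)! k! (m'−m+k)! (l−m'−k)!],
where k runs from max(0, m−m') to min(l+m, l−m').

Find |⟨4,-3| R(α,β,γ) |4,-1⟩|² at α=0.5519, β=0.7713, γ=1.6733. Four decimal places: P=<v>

First d^4_{-3,-1}(β=0.7713), then the phase factors e^{-i(-3)α} and e^{-i(-1)γ}:
With c≡cos(β/2)=0.926554 and s≡sin(β/2)=0.376161, N=[1·5040·6·120]^{1/2}=1904.940944
Admissible k: 2..3 (factorial args all ≥0)
  k=2: (−1)^0·1904.9409/(240)·0.9266^6·0.3762^2 = +0.710630
  k=3: (−1)^1·1904.9409/(144)·0.9266^4·0.3762^4 = -0.195209
d^4_{-3,-1}(0.7713) = +0.710630 -0.195209 = +0.515421
|D^4_{-3,-1}|² = |d^4_{-3,-1}(β)|² = (+0.515421)² = 0.265659 (the z-rotation phases have unit modulus)

P=0.2657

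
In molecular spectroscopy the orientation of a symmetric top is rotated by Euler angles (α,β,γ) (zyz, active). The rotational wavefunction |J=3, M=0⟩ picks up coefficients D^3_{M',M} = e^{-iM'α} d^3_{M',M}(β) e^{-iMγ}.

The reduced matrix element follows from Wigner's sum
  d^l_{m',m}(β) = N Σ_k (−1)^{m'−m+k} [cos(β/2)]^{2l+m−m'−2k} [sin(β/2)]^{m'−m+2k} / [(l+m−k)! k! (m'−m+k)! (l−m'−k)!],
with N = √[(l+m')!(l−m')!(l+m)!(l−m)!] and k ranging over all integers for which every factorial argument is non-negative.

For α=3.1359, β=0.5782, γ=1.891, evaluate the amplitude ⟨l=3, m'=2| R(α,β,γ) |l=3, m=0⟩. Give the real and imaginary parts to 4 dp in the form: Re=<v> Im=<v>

Split into d^3_{2,0}(β=0.5782) × two z-phases.
Half-angle: c=0.958501, s=0.285090. N=√(120·1·6·6)=65.726707
The bounds max(0,m−m')=0 and min(l+m,l−m')=1 give 2 terms
  k=0: (−1)^2·65.7267/(12)·0.9585^4·0.2851^2 = +0.375745
  k=1: (−1)^3·65.7267/(12)·0.9585^2·0.2851^4 = -0.033241
d^3_{2,0}(0.5782) = +0.375745 -0.033241 = +0.342505
D = (+0.999935+0.011385i)·(+0.342505)·(+1.000000+0.000000i) = +0.342482+0.003899i

Re=0.3425 Im=0.0039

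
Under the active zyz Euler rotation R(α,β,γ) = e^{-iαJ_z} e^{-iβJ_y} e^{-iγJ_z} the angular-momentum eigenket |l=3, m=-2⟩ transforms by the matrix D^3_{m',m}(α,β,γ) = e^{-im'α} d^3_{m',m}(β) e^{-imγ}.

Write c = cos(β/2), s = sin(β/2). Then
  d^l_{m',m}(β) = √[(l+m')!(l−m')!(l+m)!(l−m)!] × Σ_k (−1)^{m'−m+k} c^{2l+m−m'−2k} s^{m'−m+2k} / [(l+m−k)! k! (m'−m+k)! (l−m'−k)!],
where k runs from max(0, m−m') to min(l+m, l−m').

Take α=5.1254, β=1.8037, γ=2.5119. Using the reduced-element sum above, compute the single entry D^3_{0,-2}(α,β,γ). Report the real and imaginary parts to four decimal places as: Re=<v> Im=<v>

Re=-0.0917 Im=0.2848

First d^3_{0,-2}(β=1.8037), then the phase factors e^{-i(0)α} and e^{-i(-2)γ}:
c=cos(1.8037/2)=0.620160, s=sin(1.8037/2)=0.784476; N=√[6·6·1·120]=65.726707
Admissible k: 0..1 (factorial args all ≥0)
  k=0: (−1)^2·65.7267/(12)·0.6202^4·0.7845^2 = +0.498579
  k=1: (−1)^3·65.7267/(12)·0.6202^2·0.7845^4 = -0.797784
d^3_{0,-2}(1.8037) = +0.498579 -0.797784 = -0.299205
Attach z-rotation phases: D = e^{-i(0)(5.1254)}·(-0.299205)·e^{-i(-2)(2.5119)} = -0.091677+0.284814i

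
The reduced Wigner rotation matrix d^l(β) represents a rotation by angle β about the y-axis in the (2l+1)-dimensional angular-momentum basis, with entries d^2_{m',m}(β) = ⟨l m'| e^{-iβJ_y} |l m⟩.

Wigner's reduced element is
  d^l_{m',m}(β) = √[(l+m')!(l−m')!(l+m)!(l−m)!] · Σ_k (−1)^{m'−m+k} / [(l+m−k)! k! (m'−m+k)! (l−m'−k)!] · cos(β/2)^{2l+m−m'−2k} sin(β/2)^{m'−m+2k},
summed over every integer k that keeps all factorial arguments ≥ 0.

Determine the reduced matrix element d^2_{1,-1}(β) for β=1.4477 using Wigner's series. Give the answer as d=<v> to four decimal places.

d^2_{1,-1}(β=1.4477) via Wigner's sum:
Half-angle: c=0.749262, s=0.662274. N=√(6·1·1·6)=6.000000
Admissible k: 0..1 (factorial args all ≥0)
  k=0: (−1)^2·6.0000/(2)·0.7493^2·0.6623^2 = +0.738693
  k=1: (−1)^3·6.0000/(6)·0.7493^0·0.6623^4 = -0.192376
d^2_{1,-1}(1.4477) = +0.738693 -0.192376 = +0.546317

d=0.5463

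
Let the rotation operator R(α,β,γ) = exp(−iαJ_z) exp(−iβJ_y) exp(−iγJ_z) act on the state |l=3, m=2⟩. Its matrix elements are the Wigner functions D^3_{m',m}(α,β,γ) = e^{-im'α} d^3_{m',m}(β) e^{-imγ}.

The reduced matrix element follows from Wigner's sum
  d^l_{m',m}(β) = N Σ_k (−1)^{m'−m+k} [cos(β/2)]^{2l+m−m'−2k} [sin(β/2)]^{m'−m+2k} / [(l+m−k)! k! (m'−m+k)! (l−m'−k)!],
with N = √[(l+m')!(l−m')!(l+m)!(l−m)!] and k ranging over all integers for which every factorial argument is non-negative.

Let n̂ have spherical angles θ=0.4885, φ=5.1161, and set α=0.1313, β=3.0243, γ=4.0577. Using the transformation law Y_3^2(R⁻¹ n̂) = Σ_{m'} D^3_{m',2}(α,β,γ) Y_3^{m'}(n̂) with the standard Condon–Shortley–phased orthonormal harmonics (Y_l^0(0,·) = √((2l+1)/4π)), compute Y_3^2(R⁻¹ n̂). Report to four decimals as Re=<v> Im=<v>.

Re=-0.2106 Im=-0.0823

Need the full column D^3_{m',2} for m'=−3..3 at α=0.1313, β=3.0243, γ=4.0577.
cos(β/2)=0.058613, sin(β/2)=0.998281
d^3_{-3,2}: single k=5 term ⇒ +0.142341;  D = +0.018802-0.141094i
d^3_{-2,2}: k∈[4..5] ⇒ +0.017059 -0.989729 = -0.972670;  D = -0.001149+0.972669i
d^3_{-1,2}: k∈[3..4] ⇒ +0.001267 -0.183762 = -0.182495;  D = +0.023679+0.180952i
d^3_{0,2}: k∈[2..3] ⇒ +0.000064 -0.018688 = -0.018623;  D = +0.004813+0.017991i
d^3_{1,2}: k∈[1..2] ⇒ +0.000002 -0.001267 = -0.001265;  D = +0.000484+0.001168i
d^3_{2,2}: k∈[0..1] ⇒ +0.000000 -0.000059 = -0.000059;  D = +0.000029+0.000051i
d^3_{3,2}: single k=0 term ⇒ -0.000002;  D = +0.000001+0.000001i
Y_3^{m'}(θ=0.4885,φ=5.1161) and Σ D·Y over m':
  (+0.0188-0.1411i)·(-0.0404-0.0152i)  (-0.0011+0.9727i)·(-0.1374+0.1436i)  (+0.0237+0.1810i)·(+0.1727+0.4043i)  (+0.0048+0.0180i)·(+0.2962+0.0000i)  (+0.0005+0.0012i)·(-0.1727+0.4043i)  (+0.0000+0.0001i)·(-0.1374-0.1436i)  (+0.0000+0.0000i)·(+0.0404-0.0152i)
Y_3^2(R⁻¹ n̂) = -0.210622-0.082277i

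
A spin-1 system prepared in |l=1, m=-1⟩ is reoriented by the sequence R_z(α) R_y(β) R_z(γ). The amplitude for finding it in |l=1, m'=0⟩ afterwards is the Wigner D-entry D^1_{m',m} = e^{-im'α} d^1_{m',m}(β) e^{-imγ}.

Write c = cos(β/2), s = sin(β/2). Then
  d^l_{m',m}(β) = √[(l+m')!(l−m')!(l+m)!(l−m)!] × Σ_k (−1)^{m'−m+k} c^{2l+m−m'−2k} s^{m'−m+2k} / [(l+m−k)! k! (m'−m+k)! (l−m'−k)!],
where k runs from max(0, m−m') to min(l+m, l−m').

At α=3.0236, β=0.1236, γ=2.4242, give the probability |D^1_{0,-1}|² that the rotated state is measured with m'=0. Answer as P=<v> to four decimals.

D^1_{0,-1}(3.0236,0.1236,2.4242) = e^{-i·0·3.0236}·d^1_{0,-1}(0.1236)·e^{-i·-1·2.4242}. Compute d first:
With c≡cos(β/2)=0.998091 and s≡sin(β/2)=0.061761, N=[1·1·1·2]^{1/2}=1.414214
k∈{0} keeps every argument non-negative
  k=0: (−1)^1·1.4142/(1)·0.9981^1·0.0618^1 = -0.087176
d^1_{0,-1}(0.1236) = -0.087176
|D^1_{0,-1}|² = |d^1_{0,-1}(β)|² = (-0.087176)² = 0.007600 (the z-rotation phases have unit modulus)

P=0.0076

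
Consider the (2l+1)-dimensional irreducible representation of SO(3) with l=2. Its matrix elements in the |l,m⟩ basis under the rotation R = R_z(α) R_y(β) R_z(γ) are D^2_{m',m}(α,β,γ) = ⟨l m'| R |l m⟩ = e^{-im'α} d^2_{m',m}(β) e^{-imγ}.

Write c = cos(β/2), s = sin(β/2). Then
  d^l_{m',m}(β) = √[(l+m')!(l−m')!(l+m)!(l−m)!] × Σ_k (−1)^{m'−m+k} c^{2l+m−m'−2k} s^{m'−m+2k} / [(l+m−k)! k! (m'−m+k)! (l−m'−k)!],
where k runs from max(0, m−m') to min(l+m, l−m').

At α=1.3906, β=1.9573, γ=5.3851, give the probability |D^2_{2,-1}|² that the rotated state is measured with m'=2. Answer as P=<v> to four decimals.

P=0.4066

Split into d^2_{2,-1}(β=1.9573) × two z-phases.
With c≡cos(β/2)=0.558143 and s≡sin(β/2)=0.829745, N=[24·1·1·6]^{1/2}=12.000000
Admissible k: 0..0 (factorial args all ≥0)
  k=0: (−1)^3·12.0000/(6)·0.5581^1·0.8297^3 = -0.637689
d^2_{2,-1}(1.9573) = -0.637689
|D^2_{2,-1}|² = |d^2_{2,-1}(β)|² = (-0.637689)² = 0.406647 (the z-rotation phases have unit modulus)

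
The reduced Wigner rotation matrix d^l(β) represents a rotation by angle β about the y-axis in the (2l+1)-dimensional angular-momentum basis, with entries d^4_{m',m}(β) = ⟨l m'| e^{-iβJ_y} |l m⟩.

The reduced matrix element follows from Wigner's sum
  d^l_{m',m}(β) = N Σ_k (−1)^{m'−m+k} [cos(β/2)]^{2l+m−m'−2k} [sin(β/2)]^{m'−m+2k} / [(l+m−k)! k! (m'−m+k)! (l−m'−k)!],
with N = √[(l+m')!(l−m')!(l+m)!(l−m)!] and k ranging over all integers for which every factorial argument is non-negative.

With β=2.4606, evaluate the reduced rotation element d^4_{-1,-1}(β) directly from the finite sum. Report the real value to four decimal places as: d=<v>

d^4_{-1,-1}(β=2.4606) via Wigner's sum:
Half-angle: c=0.333955, s=0.942589. N=√(6·120·6·120)=720.000000
Admissible k: 0..3 (factorial args all ≥0)
  k=0: (−1)^0·720.0000/(720)·0.3340^8·0.9426^0 = +0.000155
  k=1: (−1)^1·720.0000/(48)·0.3340^6·0.9426^2 = -0.018487
  k=2: (−1)^2·720.0000/(24)·0.3340^4·0.9426^4 = +0.294552
  k=3: (−1)^3·720.0000/(72)·0.3340^2·0.9426^6 = -0.782186
d^4_{-1,-1}(2.4606) = +0.000155 -0.018487 +0.294552 -0.782186 = -0.505966

d=-0.5060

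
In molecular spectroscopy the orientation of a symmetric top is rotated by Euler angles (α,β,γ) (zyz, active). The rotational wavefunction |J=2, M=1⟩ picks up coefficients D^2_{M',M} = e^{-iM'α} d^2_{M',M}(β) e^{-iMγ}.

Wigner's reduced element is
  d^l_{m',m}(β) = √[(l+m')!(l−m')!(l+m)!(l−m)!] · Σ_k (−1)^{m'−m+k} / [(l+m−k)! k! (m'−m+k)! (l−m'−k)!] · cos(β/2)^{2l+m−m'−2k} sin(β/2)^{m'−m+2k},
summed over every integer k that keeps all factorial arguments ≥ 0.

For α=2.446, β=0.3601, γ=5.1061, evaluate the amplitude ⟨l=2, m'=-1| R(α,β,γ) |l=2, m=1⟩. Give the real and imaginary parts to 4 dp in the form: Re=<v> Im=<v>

Re=-0.0816 Im=-0.0426

Split into d^2_{-1,1}(β=0.3601) × two z-phases.
With c≡cos(β/2)=0.983835 and s≡sin(β/2)=0.179079, N=[1·6·6·1]^{1/2}=6.000000
k: max(0,(1)−(-1))=2 … min(2+(1),2−(-1))=3
  k=2: (−1)^0·6.0000/(2)·0.9838^2·0.1791^2 = +0.093122
  k=3: (−1)^1·6.0000/(6)·0.9838^0·0.1791^4 = -0.001028
d^2_{-1,1}(0.3601) = +0.093122 -0.001028 = +0.092094
Attach z-rotation phases: D = e^{-i(-1)(2.446)}·(+0.092094)·e^{-i(1)(5.1061)} = -0.081623-0.042649i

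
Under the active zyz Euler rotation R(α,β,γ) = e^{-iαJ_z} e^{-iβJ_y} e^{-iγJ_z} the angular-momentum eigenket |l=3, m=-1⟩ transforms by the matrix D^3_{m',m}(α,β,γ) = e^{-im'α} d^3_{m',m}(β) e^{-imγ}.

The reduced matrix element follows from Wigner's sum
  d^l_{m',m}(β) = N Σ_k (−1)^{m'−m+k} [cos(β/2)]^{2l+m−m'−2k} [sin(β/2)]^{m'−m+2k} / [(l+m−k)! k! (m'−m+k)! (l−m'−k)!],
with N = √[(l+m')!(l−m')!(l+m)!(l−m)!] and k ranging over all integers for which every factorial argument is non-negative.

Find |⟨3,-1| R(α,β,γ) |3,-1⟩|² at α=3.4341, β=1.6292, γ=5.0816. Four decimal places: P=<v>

D^3_{-1,-1}(3.4341,1.6292,5.0816) = e^{-i·-1·3.4341}·d^3_{-1,-1}(1.6292)·e^{-i·-1·5.0816}. Compute d first:
c=cos(1.6292/2)=0.686159, s=sin(1.6292/2)=0.727451; N=√[2·24·2·24]=48.000000
Admissible k: 0..2 (factorial args all ≥0)
  k=0: (−1)^0·48.0000/(48)·0.6862^6·0.7275^0 = +0.104364
  k=1: (−1)^1·48.0000/(6)·0.6862^4·0.7275^2 = -0.938421
  k=2: (−1)^2·48.0000/(8)·0.6862^2·0.7275^4 = +0.791073
d^3_{-1,-1}(1.6292) = +0.104364 -0.938421 +0.791073 = -0.042984
|D^3_{-1,-1}|² = |d^3_{-1,-1}(β)|² = (-0.042984)² = 0.001848 (the z-rotation phases have unit modulus)

P=0.0018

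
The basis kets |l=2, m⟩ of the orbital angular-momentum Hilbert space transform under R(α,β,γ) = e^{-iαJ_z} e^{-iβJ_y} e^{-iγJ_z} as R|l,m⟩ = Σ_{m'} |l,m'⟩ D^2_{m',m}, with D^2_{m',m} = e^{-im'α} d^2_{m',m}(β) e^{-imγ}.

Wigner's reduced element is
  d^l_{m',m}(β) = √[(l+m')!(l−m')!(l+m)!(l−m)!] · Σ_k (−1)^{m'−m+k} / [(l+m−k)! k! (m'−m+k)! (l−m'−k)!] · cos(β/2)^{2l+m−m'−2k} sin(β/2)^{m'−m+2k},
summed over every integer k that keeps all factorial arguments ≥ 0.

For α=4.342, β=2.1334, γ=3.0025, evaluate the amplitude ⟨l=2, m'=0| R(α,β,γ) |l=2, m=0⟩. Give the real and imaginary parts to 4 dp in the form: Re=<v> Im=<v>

First d^2_{0,0}(β=2.1334), then the phase factors e^{-i(0)α} and e^{-i(0)γ}:
Half-angle: c=0.483016, s=0.875611. N=√(2·2·2·2)=4.000000
k: max(0,(0)−(0))=0 … min(2+(0),2−(0))=2
  k=0: (−1)^0·4.0000/(4)·0.4830^4·0.8756^0 = +0.054431
  k=1: (−1)^1·4.0000/(1)·0.4830^2·0.8756^2 = -0.715495
  k=2: (−1)^2·4.0000/(4)·0.4830^0·0.8756^4 = +0.587822
d^2_{0,0}(2.1334) = +0.054431 -0.715495 +0.587822 = -0.073242
Phases: e^{-i·(0)·4.342}=+1.000000+0.000000i, e^{-i·(0)·3.0025}=+1.000000+0.000000i ⇒ D=-0.073242+0.000000i

Re=-0.0732 Im=0.0000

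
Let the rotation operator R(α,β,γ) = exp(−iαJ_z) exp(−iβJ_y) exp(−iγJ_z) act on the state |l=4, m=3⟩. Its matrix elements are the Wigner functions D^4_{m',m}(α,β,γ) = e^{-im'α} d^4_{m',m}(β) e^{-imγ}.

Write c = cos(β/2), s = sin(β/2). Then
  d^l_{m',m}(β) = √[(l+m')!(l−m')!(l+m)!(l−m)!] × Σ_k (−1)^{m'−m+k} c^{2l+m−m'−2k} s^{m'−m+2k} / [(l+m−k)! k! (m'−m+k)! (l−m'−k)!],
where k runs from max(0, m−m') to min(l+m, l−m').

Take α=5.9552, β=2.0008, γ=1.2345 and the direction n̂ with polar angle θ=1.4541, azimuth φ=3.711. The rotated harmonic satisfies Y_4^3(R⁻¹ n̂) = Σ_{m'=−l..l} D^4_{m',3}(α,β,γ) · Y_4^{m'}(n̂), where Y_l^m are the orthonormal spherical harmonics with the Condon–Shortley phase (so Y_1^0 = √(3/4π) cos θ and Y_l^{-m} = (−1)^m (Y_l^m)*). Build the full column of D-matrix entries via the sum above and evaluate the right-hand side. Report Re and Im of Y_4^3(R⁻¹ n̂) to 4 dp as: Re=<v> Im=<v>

Re=0.0074 Im=-0.3791

Need the full column D^4_{m',3} for m'=−4..4 at α=5.9552, β=2.0008, γ=1.2345.
cos(β/2)=0.539966, sin(β/2)=0.841687
d^4_{-4,3}: single k=7 term ⇒ +0.457052;  D = +0.136400+0.436224i
d^4_{-3,3}: k∈[6..7] ⇒ +0.725662 -0.251887 = +0.473775;  D = -0.011811+0.473628i
d^4_{-2,3}: k∈[5..6] ⇒ +0.746512 -0.604623 = +0.141889;  D = -0.049042+0.133144i
d^4_{-1,3}: k∈[4..5] ⇒ +0.564399 -0.822823 = -0.258424;  D = +0.162677-0.200797i
d^4_{0,3}: k∈[3..4] ⇒ +0.323852 -0.786893 = -0.463041;  D = +0.391844-0.246709i
d^4_{1,3}: k∈[2..3] ⇒ +0.139370 -0.564399 = -0.425029;  D = +0.413453-0.098519i
d^4_{2,3}: k∈[1..2] ⇒ +0.042148 -0.307233 = -0.265085;  D = +0.263913+0.024898i
d^4_{3,3}: k∈[0..1] ⇒ +0.007227 -0.122913 = -0.115686;  D = +0.105535+0.047388i
d^4_{4,3}: single k=0 term ⇒ -0.031861;  D = +0.023312+0.021718i
Y_4^{m'}(θ=1.4541,φ=3.711) and Σ D·Y over m':
  (+0.1364+0.4362i)·(-0.2797-0.3274i)  (-0.0118+0.4736i)·(+0.0196+0.1414i)  (-0.0490+0.1331i)·(-0.1250+0.2712i)  (+0.1627-0.2008i)·(+0.1339-0.0857i)  (+0.3918-0.2467i)·(+0.2750+0.0000i)  (+0.4135-0.0985i)·(-0.1339-0.0857i)  (+0.2639+0.0249i)·(-0.1250-0.2712i)  (+0.1055+0.0474i)·(-0.0196+0.1414i)  (+0.0233+0.0217i)·(-0.2797+0.3274i)
Y_4^3(R⁻¹ n̂) = +0.007400-0.379056i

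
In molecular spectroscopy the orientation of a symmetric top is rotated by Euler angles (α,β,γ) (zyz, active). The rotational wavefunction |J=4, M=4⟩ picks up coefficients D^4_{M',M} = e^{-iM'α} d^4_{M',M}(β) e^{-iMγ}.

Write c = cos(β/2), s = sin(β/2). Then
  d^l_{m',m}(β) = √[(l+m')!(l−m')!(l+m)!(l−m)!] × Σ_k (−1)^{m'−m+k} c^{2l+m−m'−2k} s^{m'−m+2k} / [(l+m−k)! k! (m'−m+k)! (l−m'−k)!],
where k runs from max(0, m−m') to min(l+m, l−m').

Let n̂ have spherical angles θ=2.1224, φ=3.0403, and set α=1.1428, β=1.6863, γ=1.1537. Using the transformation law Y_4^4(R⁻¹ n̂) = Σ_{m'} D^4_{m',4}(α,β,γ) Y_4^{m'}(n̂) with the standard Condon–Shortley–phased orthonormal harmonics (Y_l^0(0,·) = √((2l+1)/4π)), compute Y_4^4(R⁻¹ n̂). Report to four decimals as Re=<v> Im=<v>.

Need the full column D^4_{m',4} for m'=−4..4 at α=1.1428, β=1.6863, γ=1.1537.
cos(β/2)=0.665114, sin(β/2)=0.746742
d^4_{-4,4}: single k=8 term ⇒ +0.096686;  D = +0.096594-0.004214i
d^4_{-3,4}: single k=7 term ⇒ +0.243576;  D = +0.091341-0.225801i
d^4_{-2,4}: single k=6 term ⇒ +0.405877;  D = -0.279147-0.294640i
d^4_{-1,4}: single k=5 term ⇒ +0.511252;  D = -0.483598+0.165865i
d^4_{0,4}: single k=4 term ⇒ +0.509114;  D = -0.049605+0.506692i
d^4_{1,4}: single k=3 term ⇒ +0.405589;  D = +0.350846+0.203492i
d^4_{2,4}: single k=2 term ⇒ +0.255444;  D = +0.208313-0.147842i
d^4_{3,4}: single k=1 term ⇒ +0.121615;  D = -0.022875-0.119445i
d^4_{4,4}: single k=0 term ⇒ +0.038297;  D = -0.037211-0.009058i
Y_4^{m'}(θ=2.1224,φ=3.0403) and Σ D·Y over m':
  (+0.0966-0.0042i)·(+0.2140+0.0918i)  (+0.0913-0.2258i)·(+0.3867+0.1213i)  (-0.2791-0.2946i)·(+0.2193+0.0450i)  (-0.4836+0.1659i)·(-0.2264-0.0230i)  (-0.0496+0.5067i)·(-0.2750+0.0000i)  (+0.3508+0.2035i)·(+0.2264-0.0230i)  (+0.2083-0.1478i)·(+0.2193-0.0450i)  (-0.0229-0.1194i)·(-0.3867+0.1213i)  (-0.0372-0.0091i)·(+0.2140-0.0918i)
Y_4^4(R⁻¹ n̂) = +0.300397-0.270095i

Re=0.3004 Im=-0.2701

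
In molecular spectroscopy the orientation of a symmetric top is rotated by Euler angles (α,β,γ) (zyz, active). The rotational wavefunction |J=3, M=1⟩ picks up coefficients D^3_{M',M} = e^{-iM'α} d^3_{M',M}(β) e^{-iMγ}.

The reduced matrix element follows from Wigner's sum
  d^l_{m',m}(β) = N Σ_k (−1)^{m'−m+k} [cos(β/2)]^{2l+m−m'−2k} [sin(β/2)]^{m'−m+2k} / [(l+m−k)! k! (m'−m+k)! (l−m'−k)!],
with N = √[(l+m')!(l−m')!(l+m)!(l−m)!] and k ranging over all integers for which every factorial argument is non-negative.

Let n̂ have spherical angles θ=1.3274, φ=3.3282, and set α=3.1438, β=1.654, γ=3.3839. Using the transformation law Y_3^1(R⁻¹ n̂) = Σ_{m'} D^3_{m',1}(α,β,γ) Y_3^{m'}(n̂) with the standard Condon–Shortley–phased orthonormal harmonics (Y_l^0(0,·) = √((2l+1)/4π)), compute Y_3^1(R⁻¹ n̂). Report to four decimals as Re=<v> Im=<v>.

Re=-0.2879 Im=0.2685

Need the full column D^3_{m',1} for m'=−3..3 at α=3.1438, β=1.654, γ=3.3839.
cos(β/2)=0.677087, sin(β/2)=0.735903
d^3_{-3,1}: single k=4 term ⇒ +0.520736;  D = +0.506340-0.121597i
d^3_{-2,1}: k∈[3..4] ⇒ +0.782393 -0.462113 = +0.320280;  D = -0.311260+0.075476i
d^3_{-1,1}: k∈[2..4] ⇒ +0.682920 -1.075627 +0.158827 = -0.233880;  D = -0.227171+0.055617i
d^3_{0,1}: k∈[1..3] ⇒ +0.362771 -1.285603 +0.506220 = -0.416613;  D = +0.404442-0.099963i
d^3_{1,1}: k∈[0..2] ⇒ +0.096353 -0.910559 +0.806720 = -0.007486;  D = -0.007264+0.001812i
d^3_{2,1}: k∈[0..1] ⇒ -0.331163 +0.782393 = +0.451230;  D = -0.437566+0.110202i
d^3_{3,1}: single k=0 term ⇒ +0.440823;  D = +0.427235-0.108604i
Y_3^{m'}(θ=1.3274,φ=3.3282) and Σ D·Y over m':
  (+0.5063-0.1216i)·(-0.3232+0.2025i)  (-0.3113+0.0755i)·(+0.2160-0.0846i)  (-0.2272+0.0556i)·(+0.2187-0.0413i)  (+0.4044-0.1000i)·(-0.2437+0.0000i)  (-0.0073+0.0018i)·(-0.2187-0.0413i)  (-0.4376+0.1102i)·(+0.2160+0.0846i)  (+0.4272-0.1086i)·(+0.3232+0.2025i)
Y_3^1(R⁻¹ n̂) = -0.287923+0.268520i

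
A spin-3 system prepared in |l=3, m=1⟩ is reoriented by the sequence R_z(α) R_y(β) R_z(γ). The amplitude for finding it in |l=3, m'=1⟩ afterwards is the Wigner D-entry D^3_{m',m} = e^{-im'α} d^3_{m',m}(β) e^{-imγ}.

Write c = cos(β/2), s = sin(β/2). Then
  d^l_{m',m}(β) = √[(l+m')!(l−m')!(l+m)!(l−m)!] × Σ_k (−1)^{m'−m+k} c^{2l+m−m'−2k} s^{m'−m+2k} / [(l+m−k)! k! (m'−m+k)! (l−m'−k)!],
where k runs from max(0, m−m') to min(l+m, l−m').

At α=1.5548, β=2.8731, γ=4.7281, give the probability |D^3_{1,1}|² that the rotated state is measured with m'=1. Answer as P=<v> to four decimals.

First d^3_{1,1}(β=2.8731), then the phase factors e^{-i(1)α} and e^{-i(1)γ}:
Half-angle: c=0.133843, s=0.991002. N=√(24·2·24·2)=48.000000
The bounds max(0,m−m')=0 and min(l+m,l−m')=2 give 3 terms
  k=0: (−1)^0·48.0000/(48)·0.1338^6·0.9910^0 = +0.000006
  k=1: (−1)^1·48.0000/(6)·0.1338^4·0.9910^2 = -0.002521
  k=2: (−1)^2·48.0000/(8)·0.1338^2·0.9910^4 = +0.103668
d^3_{1,1}(2.8731) = +0.000006 -0.002521 +0.103668 = +0.101152
|D^3_{1,1}|² = |d^3_{1,1}(β)|² = (+0.101152)² = 0.010232 (the z-rotation phases have unit modulus)

P=0.0102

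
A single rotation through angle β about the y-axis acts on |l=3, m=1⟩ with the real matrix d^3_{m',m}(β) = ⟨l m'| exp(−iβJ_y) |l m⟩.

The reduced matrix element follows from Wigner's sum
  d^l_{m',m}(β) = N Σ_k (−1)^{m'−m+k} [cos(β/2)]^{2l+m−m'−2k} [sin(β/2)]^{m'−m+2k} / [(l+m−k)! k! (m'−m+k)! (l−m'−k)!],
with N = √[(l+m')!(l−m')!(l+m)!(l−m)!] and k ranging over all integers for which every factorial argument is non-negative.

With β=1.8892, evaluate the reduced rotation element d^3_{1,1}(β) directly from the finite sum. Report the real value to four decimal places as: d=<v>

d^3_{1,1}(β=1.8892) via Wigner's sum:
Half-angle: c=0.586067, s=0.810263. N=√(24·2·24·2)=48.000000
Admissible k: 0..2 (factorial args all ≥0)
  k=0: (−1)^0·48.0000/(48)·0.5861^6·0.8103^0 = +0.040521
  k=1: (−1)^1·48.0000/(6)·0.5861^4·0.8103^2 = -0.619628
  k=2: (−1)^2·48.0000/(8)·0.5861^2·0.8103^4 = +0.888278
d^3_{1,1}(1.8892) = +0.040521 -0.619628 +0.888278 = +0.309172

d=0.3092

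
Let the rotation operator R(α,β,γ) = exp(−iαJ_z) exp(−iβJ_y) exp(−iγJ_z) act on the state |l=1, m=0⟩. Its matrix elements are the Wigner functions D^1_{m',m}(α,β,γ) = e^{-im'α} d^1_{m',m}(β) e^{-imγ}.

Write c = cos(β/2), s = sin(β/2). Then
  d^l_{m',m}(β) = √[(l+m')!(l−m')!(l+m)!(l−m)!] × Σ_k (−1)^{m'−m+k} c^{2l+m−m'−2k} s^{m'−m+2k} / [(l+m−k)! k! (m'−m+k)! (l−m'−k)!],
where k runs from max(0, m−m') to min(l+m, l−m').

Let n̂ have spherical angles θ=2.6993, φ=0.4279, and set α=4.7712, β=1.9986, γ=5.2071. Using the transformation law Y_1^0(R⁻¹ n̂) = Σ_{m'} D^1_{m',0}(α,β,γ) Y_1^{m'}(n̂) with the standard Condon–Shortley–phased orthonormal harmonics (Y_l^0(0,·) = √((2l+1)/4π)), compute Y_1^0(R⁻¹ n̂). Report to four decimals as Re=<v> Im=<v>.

Re=0.1146 Im=0.0000

Need the full column D^1_{m',0} for m'=−1..1 at α=4.7712, β=1.9986, γ=5.2071.
cos(β/2)=0.540891, sin(β/2)=0.841093
d^1_{-1,0}: single k=1 term ⇒ +0.643382;  D = +0.037816-0.642269i
d^1_{0,0}: k∈[0..1] ⇒ +0.292563 -0.707437 = -0.414873;  D = -0.414873+0.000000i
d^1_{1,0}: single k=0 term ⇒ -0.643382;  D = -0.037816-0.642269i
Y_1^{m'}(θ=2.6993,φ=0.4279) and Σ D·Y over m':
  (+0.0378-0.6423i)·(+0.1345-0.0614i)  (-0.4149+0.0000i)·(-0.4416+0.0000i)  (-0.0378-0.6423i)·(-0.1345-0.0614i)
Y_1^0(R⁻¹ n̂) = +0.114555+0.000000i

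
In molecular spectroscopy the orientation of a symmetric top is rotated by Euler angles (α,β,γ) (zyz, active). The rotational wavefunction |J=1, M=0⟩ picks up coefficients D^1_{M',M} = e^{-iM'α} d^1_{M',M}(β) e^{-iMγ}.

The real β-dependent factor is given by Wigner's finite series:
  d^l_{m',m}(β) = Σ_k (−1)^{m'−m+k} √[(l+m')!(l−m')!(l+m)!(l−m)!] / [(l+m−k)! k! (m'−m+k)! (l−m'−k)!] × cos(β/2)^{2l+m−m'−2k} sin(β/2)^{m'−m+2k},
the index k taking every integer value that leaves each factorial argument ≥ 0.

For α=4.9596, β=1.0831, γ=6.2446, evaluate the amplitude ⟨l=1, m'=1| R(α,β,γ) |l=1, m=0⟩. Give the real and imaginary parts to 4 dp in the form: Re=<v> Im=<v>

Re=-0.1529 Im=-0.6057

Split into d^1_{1,0}(β=1.0831) × two z-phases.
Half-angle: c=0.856911, s=0.515465. N=√(2·1·1·1)=1.414214
Admissible k: 0..0 (factorial args all ≥0)
  k=0: (−1)^1·1.4142/(1)·0.8569^1·0.5155^1 = -0.624669
d^1_{1,0}(1.0831) = -0.624669
D = (+0.244701+0.969599i)·(-0.624669)·(+1.000000+0.000000i) = -0.152857-0.605678i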